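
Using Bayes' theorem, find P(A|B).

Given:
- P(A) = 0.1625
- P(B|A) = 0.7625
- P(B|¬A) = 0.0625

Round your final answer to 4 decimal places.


Bayes' theorem: P(A|B) = P(B|A) × P(A) / P(B)

Step 1: Calculate P(B) using law of total probability
P(B) = P(B|A)P(A) + P(B|¬A)P(¬A)
     = 0.7625 × 0.1625 + 0.0625 × 0.8375
     = 0.12390625 + 0.05234375
     = 0.17625000

Step 2: Apply Bayes' theorem
P(A|B) = P(B|A) × P(A) / P(B)
       = 0.12390625 / 0.17625000
       = 0.7030


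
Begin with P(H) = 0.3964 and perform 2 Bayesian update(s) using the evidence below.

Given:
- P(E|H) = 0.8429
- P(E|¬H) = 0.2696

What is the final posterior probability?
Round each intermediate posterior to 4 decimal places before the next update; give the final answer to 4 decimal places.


Sequential Bayesian updating:

Initial prior: P(H) = 0.3964

Update 1:
  P(E) = 0.8429 × 0.3964 + 0.2696 × 0.6036 = 0.33412556 + 0.16273056 = 0.49685612
  P(H|E) = 0.33412556 / 0.49685612 = 0.6725

Update 2:
  P(E) = 0.8429 × 0.6725 + 0.2696 × 0.3275 = 0.56685025 + 0.08829400 = 0.65514425
  P(H|E) = 0.56685025 / 0.65514425 = 0.8652

Final posterior: 0.8652


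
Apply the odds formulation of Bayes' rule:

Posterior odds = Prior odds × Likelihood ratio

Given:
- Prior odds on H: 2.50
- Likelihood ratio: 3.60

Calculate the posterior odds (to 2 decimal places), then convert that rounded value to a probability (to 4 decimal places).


Step 1: Calculate posterior odds
Posterior odds = Prior odds × LR
               = 2.50 × 3.60
               = 9.00

Step 2: Convert to probability
P(H|E) = Posterior odds / (1 + Posterior odds)
       = 9.00 / (1 + 9.00)
       = 9.00 / 10.00
       = 0.9000

The evidence increased P(H) from 0.7143 to 0.9000.


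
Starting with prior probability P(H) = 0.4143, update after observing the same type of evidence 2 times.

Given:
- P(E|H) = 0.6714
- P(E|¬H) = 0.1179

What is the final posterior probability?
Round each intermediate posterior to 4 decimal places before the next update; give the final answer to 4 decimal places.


Sequential Bayesian updating:

Initial prior: P(H) = 0.4143

Update 1:
  P(E) = 0.6714 × 0.4143 + 0.1179 × 0.5857 = 0.27816102 + 0.06905403 = 0.34721505
  P(H|E) = 0.27816102 / 0.34721505 = 0.8011

Update 2:
  P(E) = 0.6714 × 0.8011 + 0.1179 × 0.1989 = 0.53785854 + 0.02345031 = 0.56130885
  P(H|E) = 0.53785854 / 0.56130885 = 0.9582

Final posterior: 0.9582


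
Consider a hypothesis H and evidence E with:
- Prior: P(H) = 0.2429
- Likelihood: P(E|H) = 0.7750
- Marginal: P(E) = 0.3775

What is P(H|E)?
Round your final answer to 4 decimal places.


Using Bayes' theorem:

P(H|E) = P(E|H) × P(H) / P(E)
       = 0.7750 × 0.2429 / 0.3775
       = 0.18824750 / 0.3775
       = 0.4987

The evidence strengthens our belief in H.
Prior: 0.2429 → Posterior: 0.4987


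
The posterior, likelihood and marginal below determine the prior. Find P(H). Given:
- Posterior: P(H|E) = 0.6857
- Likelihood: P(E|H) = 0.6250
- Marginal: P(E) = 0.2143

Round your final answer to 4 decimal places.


From Bayes' theorem: P(H|E) = P(E|H) × P(H) / P(E)

Rearranging for P(H):
P(H) = P(H|E) × P(E) / P(E|H)
     = 0.6857 × 0.2143 / 0.6250
     = 0.14694551 / 0.6250
     = 0.2351


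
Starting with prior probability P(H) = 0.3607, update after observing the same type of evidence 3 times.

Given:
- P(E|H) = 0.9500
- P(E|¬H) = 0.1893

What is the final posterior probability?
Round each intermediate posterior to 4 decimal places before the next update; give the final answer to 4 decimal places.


Sequential Bayesian updating:

Initial prior: P(H) = 0.3607

Update 1:
  P(E) = 0.9500 × 0.3607 + 0.1893 × 0.6393 = 0.34266500 + 0.12101949 = 0.46368449
  P(H|E) = 0.34266500 / 0.46368449 = 0.7390

Update 2:
  P(E) = 0.9500 × 0.7390 + 0.1893 × 0.2610 = 0.70205000 + 0.04940730 = 0.75145730
  P(H|E) = 0.70205000 / 0.75145730 = 0.9343

Update 3:
  P(E) = 0.9500 × 0.9343 + 0.1893 × 0.0657 = 0.88758500 + 0.01243701 = 0.90002201
  P(H|E) = 0.88758500 / 0.90002201 = 0.9862

Final posterior: 0.9862


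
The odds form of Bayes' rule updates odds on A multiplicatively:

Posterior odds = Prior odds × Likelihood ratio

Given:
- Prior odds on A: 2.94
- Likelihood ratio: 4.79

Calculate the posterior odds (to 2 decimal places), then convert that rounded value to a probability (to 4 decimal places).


Step 1: Calculate posterior odds
Posterior odds = Prior odds × LR
               = 2.94 × 4.79
               = 14.08

Step 2: Convert to probability
P(A|E) = Posterior odds / (1 + Posterior odds)
       = 14.08 / (1 + 14.08)
       = 14.08 / 15.08
       = 0.9337

The evidence increased P(A) from 0.7462 to 0.9337.


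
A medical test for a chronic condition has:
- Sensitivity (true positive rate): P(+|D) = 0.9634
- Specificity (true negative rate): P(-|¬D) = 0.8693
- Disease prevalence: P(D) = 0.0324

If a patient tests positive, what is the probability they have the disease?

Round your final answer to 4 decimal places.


Let D = has disease, + = positive test

Given:
- P(D) = 0.0324 (prevalence)
- P(+|D) = 0.9634 (sensitivity)
- P(-|¬D) = 0.8693 (specificity)
- P(+|¬D) = 0.1307 (false positive rate = 1 - specificity)

Step 1: Find P(+)
P(+) = P(+|D)P(D) + P(+|¬D)P(¬D)
     = 0.9634 × 0.0324 + 0.1307 × 0.9676
     = 0.03121416 + 0.12646532
     = 0.15767948

Step 2: Apply Bayes' theorem for P(D|+)
P(D|+) = P(+|D)P(D) / P(+)
       = 0.03121416 / 0.15767948
       = 0.1980


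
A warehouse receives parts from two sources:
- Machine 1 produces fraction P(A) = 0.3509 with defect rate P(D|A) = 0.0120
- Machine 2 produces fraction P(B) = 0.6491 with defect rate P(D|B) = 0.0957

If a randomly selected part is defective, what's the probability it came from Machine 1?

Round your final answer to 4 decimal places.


Let A = from Machine 1, D = defective

Given:
- P(A) = 0.3509, P(B) = 0.6491
- P(D|A) = 0.0120, P(D|B) = 0.0957

Step 1: Find P(D)
P(D) = P(D|A)P(A) + P(D|B)P(B)
     = 0.0120 × 0.3509 + 0.0957 × 0.6491
     = 0.00421080 + 0.06211887
     = 0.06632967

Step 2: Apply Bayes' theorem
P(A|D) = P(D|A)P(A) / P(D)
       = 0.00421080 / 0.06632967
       = 0.0635


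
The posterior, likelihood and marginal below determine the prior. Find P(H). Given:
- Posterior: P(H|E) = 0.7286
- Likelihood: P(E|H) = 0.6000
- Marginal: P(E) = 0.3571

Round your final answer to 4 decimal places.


From Bayes' theorem: P(H|E) = P(E|H) × P(H) / P(E)

Rearranging for P(H):
P(H) = P(H|E) × P(E) / P(E|H)
     = 0.7286 × 0.3571 / 0.6000
     = 0.26018306 / 0.6000
     = 0.4336


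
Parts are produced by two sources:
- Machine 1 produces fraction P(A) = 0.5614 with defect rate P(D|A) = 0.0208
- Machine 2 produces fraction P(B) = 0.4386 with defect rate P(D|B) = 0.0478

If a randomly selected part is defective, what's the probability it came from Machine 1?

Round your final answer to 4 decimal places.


Let A = from Machine 1, D = defective

Given:
- P(A) = 0.5614, P(B) = 0.4386
- P(D|A) = 0.0208, P(D|B) = 0.0478

Step 1: Find P(D)
P(D) = P(D|A)P(A) + P(D|B)P(B)
     = 0.0208 × 0.5614 + 0.0478 × 0.4386
     = 0.01167712 + 0.02096508
     = 0.03264220

Step 2: Apply Bayes' theorem
P(A|D) = P(D|A)P(A) / P(D)
       = 0.01167712 / 0.03264220
       = 0.3577


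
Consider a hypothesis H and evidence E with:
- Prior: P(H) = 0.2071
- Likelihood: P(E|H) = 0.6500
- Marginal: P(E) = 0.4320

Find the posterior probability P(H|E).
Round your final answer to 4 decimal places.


Using Bayes' theorem:

P(H|E) = P(E|H) × P(H) / P(E)
       = 0.6500 × 0.2071 / 0.4320
       = 0.13461500 / 0.4320
       = 0.3116

The evidence strengthens our belief in H.
Prior: 0.2071 → Posterior: 0.3116


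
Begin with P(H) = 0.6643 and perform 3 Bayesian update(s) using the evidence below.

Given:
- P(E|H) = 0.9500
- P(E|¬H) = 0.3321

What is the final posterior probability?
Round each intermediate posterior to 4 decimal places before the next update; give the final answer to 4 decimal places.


Sequential Bayesian updating:

Initial prior: P(H) = 0.6643

Update 1:
  P(E) = 0.9500 × 0.6643 + 0.3321 × 0.3357 = 0.63108500 + 0.11148597 = 0.74257097
  P(H|E) = 0.63108500 / 0.74257097 = 0.8499

Update 2:
  P(E) = 0.9500 × 0.8499 + 0.3321 × 0.1501 = 0.80740500 + 0.04984821 = 0.85725321
  P(H|E) = 0.80740500 / 0.85725321 = 0.9419

Update 3:
  P(E) = 0.9500 × 0.9419 + 0.3321 × 0.0581 = 0.89480500 + 0.01929501 = 0.91410001
  P(H|E) = 0.89480500 / 0.91410001 = 0.9789

Final posterior: 0.9789


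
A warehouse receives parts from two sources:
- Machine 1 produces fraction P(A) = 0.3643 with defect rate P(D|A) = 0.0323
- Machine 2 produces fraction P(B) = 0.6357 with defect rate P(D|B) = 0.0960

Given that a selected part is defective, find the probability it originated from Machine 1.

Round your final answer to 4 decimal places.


Let A = from Machine 1, D = defective

Given:
- P(A) = 0.3643, P(B) = 0.6357
- P(D|A) = 0.0323, P(D|B) = 0.0960

Step 1: Find P(D)
P(D) = P(D|A)P(A) + P(D|B)P(B)
     = 0.0323 × 0.3643 + 0.0960 × 0.6357
     = 0.01176689 + 0.06102720
     = 0.07279409

Step 2: Apply Bayes' theorem
P(A|D) = P(D|A)P(A) / P(D)
       = 0.01176689 / 0.07279409
       = 0.1616


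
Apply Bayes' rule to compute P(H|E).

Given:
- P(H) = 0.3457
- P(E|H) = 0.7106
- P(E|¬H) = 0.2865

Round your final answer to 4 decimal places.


Bayes' theorem: P(H|E) = P(E|H) × P(H) / P(E)

Step 1: Calculate P(E) using law of total probability
P(E) = P(E|H)P(H) + P(E|¬H)P(¬H)
     = 0.7106 × 0.3457 + 0.2865 × 0.6543
     = 0.24565442 + 0.18745695
     = 0.43311137

Step 2: Apply Bayes' theorem
P(H|E) = P(E|H) × P(H) / P(E)
       = 0.24565442 / 0.43311137
       = 0.5672


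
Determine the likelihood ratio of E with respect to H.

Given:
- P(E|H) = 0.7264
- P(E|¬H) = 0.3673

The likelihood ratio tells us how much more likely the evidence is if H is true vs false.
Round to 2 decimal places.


Likelihood Ratio (LR) = P(E|H) / P(E|¬H)

LR = 0.7264 / 0.3673
   = 1.98

The evidence is 1.98 times more likely if H is true than if H is false.
LR > 1, so observing E raises the odds in favor of H.


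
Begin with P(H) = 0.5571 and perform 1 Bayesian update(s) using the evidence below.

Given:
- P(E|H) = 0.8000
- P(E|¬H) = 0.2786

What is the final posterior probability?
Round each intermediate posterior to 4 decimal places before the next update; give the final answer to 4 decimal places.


Sequential Bayesian updating:

Initial prior: P(H) = 0.5571

Update 1:
  P(E) = 0.8000 × 0.5571 + 0.2786 × 0.4429 = 0.44568000 + 0.12339194 = 0.56907194
  P(H|E) = 0.44568000 / 0.56907194 = 0.7832

Final posterior: 0.7832


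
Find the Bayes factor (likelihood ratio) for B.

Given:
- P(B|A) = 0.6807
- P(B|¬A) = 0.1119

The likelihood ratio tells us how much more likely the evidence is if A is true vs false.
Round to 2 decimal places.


Likelihood Ratio (LR) = P(B|A) / P(B|¬A)

LR = 0.6807 / 0.1119
   = 6.08

The evidence is 6.08 times more likely if A is true than if A is false.
Since LR > 1, the evidence supports A over ¬A.


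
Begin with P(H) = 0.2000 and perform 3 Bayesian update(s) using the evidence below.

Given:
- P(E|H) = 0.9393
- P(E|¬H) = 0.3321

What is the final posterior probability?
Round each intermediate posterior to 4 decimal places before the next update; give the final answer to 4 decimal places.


Sequential Bayesian updating:

Initial prior: P(H) = 0.2000

Update 1:
  P(E) = 0.9393 × 0.2000 + 0.3321 × 0.8000 = 0.18786000 + 0.26568000 = 0.45354000
  P(H|E) = 0.18786000 / 0.45354000 = 0.4142

Update 2:
  P(E) = 0.9393 × 0.4142 + 0.3321 × 0.5858 = 0.38905806 + 0.19454418 = 0.58360224
  P(H|E) = 0.38905806 / 0.58360224 = 0.6666

Update 3:
  P(E) = 0.9393 × 0.6666 + 0.3321 × 0.3334 = 0.62613738 + 0.11072214 = 0.73685952
  P(H|E) = 0.62613738 / 0.73685952 = 0.8497

Final posterior: 0.8497


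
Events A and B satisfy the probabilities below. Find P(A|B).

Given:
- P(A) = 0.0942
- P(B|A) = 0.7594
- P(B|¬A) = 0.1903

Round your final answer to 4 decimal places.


Bayes' theorem: P(A|B) = P(B|A) × P(A) / P(B)

Step 1: Calculate P(B) using law of total probability
P(B) = P(B|A)P(A) + P(B|¬A)P(¬A)
     = 0.7594 × 0.0942 + 0.1903 × 0.9058
     = 0.07153548 + 0.17237374
     = 0.24390922

Step 2: Apply Bayes' theorem
P(A|B) = P(B|A) × P(A) / P(B)
       = 0.07153548 / 0.24390922
       = 0.2933


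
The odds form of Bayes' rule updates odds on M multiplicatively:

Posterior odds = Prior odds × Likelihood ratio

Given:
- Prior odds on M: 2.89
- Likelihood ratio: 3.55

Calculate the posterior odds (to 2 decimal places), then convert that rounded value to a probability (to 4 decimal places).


Step 1: Calculate posterior odds
Posterior odds = Prior odds × LR
               = 2.89 × 3.55
               = 10.26

Step 2: Convert to probability
P(M|E) = Posterior odds / (1 + Posterior odds)
       = 10.26 / (1 + 10.26)
       = 10.26 / 11.26
       = 0.9112

The evidence increased P(M) from 0.7429 to 0.9112.


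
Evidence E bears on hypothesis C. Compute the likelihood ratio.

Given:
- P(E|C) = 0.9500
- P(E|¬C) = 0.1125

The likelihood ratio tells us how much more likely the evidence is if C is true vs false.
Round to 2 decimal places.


Likelihood Ratio (LR) = P(E|C) / P(E|¬C)

LR = 0.9500 / 0.1125
   = 8.44

The evidence is 8.44 times more likely if C is true than if C is false.
Because LR exceeds 1, E is evidence for C.


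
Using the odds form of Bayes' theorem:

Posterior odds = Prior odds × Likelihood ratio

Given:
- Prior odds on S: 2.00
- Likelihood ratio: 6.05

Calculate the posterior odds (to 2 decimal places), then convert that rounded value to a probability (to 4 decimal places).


Step 1: Calculate posterior odds
Posterior odds = Prior odds × LR
               = 2.00 × 6.05
               = 12.10

Step 2: Convert to probability
P(S|E) = Posterior odds / (1 + Posterior odds)
       = 12.10 / (1 + 12.10)
       = 12.10 / 13.10
       = 0.9237

The evidence increased P(S) from 0.6667 to 0.9237.


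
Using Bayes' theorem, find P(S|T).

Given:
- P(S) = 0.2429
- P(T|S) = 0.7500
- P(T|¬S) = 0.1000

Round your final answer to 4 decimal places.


Bayes' theorem: P(S|T) = P(T|S) × P(S) / P(T)

Step 1: Calculate P(T) using law of total probability
P(T) = P(T|S)P(S) + P(T|¬S)P(¬S)
     = 0.7500 × 0.2429 + 0.1000 × 0.7571
     = 0.18217500 + 0.07571000
     = 0.25788500

Step 2: Apply Bayes' theorem
P(S|T) = P(T|S) × P(S) / P(T)
       = 0.18217500 / 0.25788500
       = 0.7064


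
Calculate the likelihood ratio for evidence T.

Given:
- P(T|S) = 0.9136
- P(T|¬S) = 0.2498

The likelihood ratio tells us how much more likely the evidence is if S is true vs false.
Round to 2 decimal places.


Likelihood Ratio (LR) = P(T|S) / P(T|¬S)

LR = 0.9136 / 0.2498
   = 3.66

The evidence is 3.66 times more likely if S is true than if S is false.
LR > 1, so observing T raises the odds in favor of S.


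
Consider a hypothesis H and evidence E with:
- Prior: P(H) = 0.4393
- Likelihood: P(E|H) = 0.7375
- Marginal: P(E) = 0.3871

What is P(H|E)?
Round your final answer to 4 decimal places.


Using Bayes' theorem:

P(H|E) = P(E|H) × P(H) / P(E)
       = 0.7375 × 0.4393 / 0.3871
       = 0.32398375 / 0.3871
       = 0.8370

The evidence strengthens our belief in H.
Prior: 0.4393 → Posterior: 0.8370


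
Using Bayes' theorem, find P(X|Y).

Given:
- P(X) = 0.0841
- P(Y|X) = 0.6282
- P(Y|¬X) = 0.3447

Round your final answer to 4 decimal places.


Bayes' theorem: P(X|Y) = P(Y|X) × P(X) / P(Y)

Step 1: Calculate P(Y) using law of total probability
P(Y) = P(Y|X)P(X) + P(Y|¬X)P(¬X)
     = 0.6282 × 0.0841 + 0.3447 × 0.9159
     = 0.05283162 + 0.31571073
     = 0.36854235

Step 2: Apply Bayes' theorem
P(X|Y) = P(Y|X) × P(X) / P(Y)
       = 0.05283162 / 0.36854235
       = 0.1434


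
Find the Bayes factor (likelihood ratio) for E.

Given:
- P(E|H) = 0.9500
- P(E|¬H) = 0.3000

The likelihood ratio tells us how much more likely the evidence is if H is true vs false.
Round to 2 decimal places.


Likelihood Ratio (LR) = P(E|H) / P(E|¬H)

LR = 0.9500 / 0.3000
   = 3.17

The evidence is 3.17 times more likely if H is true than if H is false.
LR > 1, so observing E raises the odds in favor of H.


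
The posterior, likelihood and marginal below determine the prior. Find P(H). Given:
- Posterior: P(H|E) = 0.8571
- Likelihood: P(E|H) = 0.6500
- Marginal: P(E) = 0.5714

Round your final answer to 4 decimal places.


From Bayes' theorem: P(H|E) = P(E|H) × P(H) / P(E)

Rearranging for P(H):
P(H) = P(H|E) × P(E) / P(E|H)
     = 0.8571 × 0.5714 / 0.6500
     = 0.48974694 / 0.6500
     = 0.7535


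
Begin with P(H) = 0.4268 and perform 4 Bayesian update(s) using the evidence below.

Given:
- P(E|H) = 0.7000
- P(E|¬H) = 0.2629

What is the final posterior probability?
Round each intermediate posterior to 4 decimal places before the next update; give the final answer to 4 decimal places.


Sequential Bayesian updating:

Initial prior: P(H) = 0.4268

Update 1:
  P(E) = 0.7000 × 0.4268 + 0.2629 × 0.5732 = 0.29876000 + 0.15069428 = 0.44945428
  P(H|E) = 0.29876000 / 0.44945428 = 0.6647

Update 2:
  P(E) = 0.7000 × 0.6647 + 0.2629 × 0.3353 = 0.46529000 + 0.08815037 = 0.55344037
  P(H|E) = 0.46529000 / 0.55344037 = 0.8407

Update 3:
  P(E) = 0.7000 × 0.8407 + 0.2629 × 0.1593 = 0.58849000 + 0.04187997 = 0.63036997
  P(H|E) = 0.58849000 / 0.63036997 = 0.9336

Update 4:
  P(E) = 0.7000 × 0.9336 + 0.2629 × 0.0664 = 0.65352000 + 0.01745656 = 0.67097656
  P(H|E) = 0.65352000 / 0.67097656 = 0.9740

Final posterior: 0.9740


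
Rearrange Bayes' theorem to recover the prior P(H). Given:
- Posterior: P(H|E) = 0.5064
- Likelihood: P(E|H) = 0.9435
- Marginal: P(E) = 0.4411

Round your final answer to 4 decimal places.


From Bayes' theorem: P(H|E) = P(E|H) × P(H) / P(E)

Rearranging for P(H):
P(H) = P(H|E) × P(E) / P(E|H)
     = 0.5064 × 0.4411 / 0.9435
     = 0.22337304 / 0.9435
     = 0.2367


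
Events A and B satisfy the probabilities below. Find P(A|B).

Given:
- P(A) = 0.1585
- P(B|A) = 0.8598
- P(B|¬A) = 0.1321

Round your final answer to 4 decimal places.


Bayes' theorem: P(A|B) = P(B|A) × P(A) / P(B)

Step 1: Calculate P(B) using law of total probability
P(B) = P(B|A)P(A) + P(B|¬A)P(¬A)
     = 0.8598 × 0.1585 + 0.1321 × 0.8415
     = 0.13627830 + 0.11116215
     = 0.24744045

Step 2: Apply Bayes' theorem
P(A|B) = P(B|A) × P(A) / P(B)
       = 0.13627830 / 0.24744045
       = 0.5508


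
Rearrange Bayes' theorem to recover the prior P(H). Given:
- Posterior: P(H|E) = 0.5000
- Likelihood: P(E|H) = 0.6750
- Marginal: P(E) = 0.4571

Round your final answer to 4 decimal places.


From Bayes' theorem: P(H|E) = P(E|H) × P(H) / P(E)

Rearranging for P(H):
P(H) = P(H|E) × P(E) / P(E|H)
     = 0.5000 × 0.4571 / 0.6750
     = 0.22855000 / 0.6750
     = 0.3386


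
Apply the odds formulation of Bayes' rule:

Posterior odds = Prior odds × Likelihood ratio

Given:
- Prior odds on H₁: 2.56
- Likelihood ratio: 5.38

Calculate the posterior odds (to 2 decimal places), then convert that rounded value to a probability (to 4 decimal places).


Step 1: Calculate posterior odds
Posterior odds = Prior odds × LR
               = 2.56 × 5.38
               = 13.77

Step 2: Convert to probability
P(H₁|E) = Posterior odds / (1 + Posterior odds)
       = 13.77 / (1 + 13.77)
       = 13.77 / 14.77
       = 0.9323

The evidence increased P(H₁) from 0.7191 to 0.9323.


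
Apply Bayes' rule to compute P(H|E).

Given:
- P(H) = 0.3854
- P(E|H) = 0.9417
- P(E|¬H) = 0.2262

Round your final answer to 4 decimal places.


Bayes' theorem: P(H|E) = P(E|H) × P(H) / P(E)

Step 1: Calculate P(E) using law of total probability
P(E) = P(E|H)P(H) + P(E|¬H)P(¬H)
     = 0.9417 × 0.3854 + 0.2262 × 0.6146
     = 0.36293118 + 0.13902252
     = 0.50195370

Step 2: Apply Bayes' theorem
P(H|E) = P(E|H) × P(H) / P(E)
       = 0.36293118 / 0.50195370
       = 0.7230


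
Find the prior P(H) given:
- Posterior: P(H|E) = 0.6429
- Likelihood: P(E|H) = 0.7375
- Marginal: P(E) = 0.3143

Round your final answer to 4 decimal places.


From Bayes' theorem: P(H|E) = P(E|H) × P(H) / P(E)

Rearranging for P(H):
P(H) = P(H|E) × P(E) / P(E|H)
     = 0.6429 × 0.3143 / 0.7375
     = 0.20206347 / 0.7375
     = 0.2740


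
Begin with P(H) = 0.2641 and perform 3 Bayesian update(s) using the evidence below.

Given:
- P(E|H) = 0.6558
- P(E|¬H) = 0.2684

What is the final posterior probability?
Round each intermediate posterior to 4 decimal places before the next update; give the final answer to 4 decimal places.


Sequential Bayesian updating:

Initial prior: P(H) = 0.2641

Update 1:
  P(E) = 0.6558 × 0.2641 + 0.2684 × 0.7359 = 0.17319678 + 0.19751556 = 0.37071234
  P(H|E) = 0.17319678 / 0.37071234 = 0.4672

Update 2:
  P(E) = 0.6558 × 0.4672 + 0.2684 × 0.5328 = 0.30638976 + 0.14300352 = 0.44939328
  P(H|E) = 0.30638976 / 0.44939328 = 0.6818

Update 3:
  P(E) = 0.6558 × 0.6818 + 0.2684 × 0.3182 = 0.44712444 + 0.08540488 = 0.53252932
  P(H|E) = 0.44712444 / 0.53252932 = 0.8396

Final posterior: 0.8396


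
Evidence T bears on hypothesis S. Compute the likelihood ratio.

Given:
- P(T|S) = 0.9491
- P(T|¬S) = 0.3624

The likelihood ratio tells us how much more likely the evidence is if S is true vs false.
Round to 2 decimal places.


Likelihood Ratio (LR) = P(T|S) / P(T|¬S)

LR = 0.9491 / 0.3624
   = 2.62

The evidence is 2.62 times more likely if S is true than if S is false.
Since LR > 1, the evidence supports S over ¬S.


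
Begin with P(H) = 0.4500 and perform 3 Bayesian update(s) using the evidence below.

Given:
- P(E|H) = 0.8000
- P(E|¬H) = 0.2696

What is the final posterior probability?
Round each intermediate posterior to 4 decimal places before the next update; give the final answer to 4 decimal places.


Sequential Bayesian updating:

Initial prior: P(H) = 0.4500

Update 1:
  P(E) = 0.8000 × 0.4500 + 0.2696 × 0.5500 = 0.36000000 + 0.14828000 = 0.50828000
  P(H|E) = 0.36000000 / 0.50828000 = 0.7083

Update 2:
  P(E) = 0.8000 × 0.7083 + 0.2696 × 0.2917 = 0.56664000 + 0.07864232 = 0.64528232
  P(H|E) = 0.56664000 / 0.64528232 = 0.8781

Update 3:
  P(E) = 0.8000 × 0.8781 + 0.2696 × 0.1219 = 0.70248000 + 0.03286424 = 0.73534424
  P(H|E) = 0.70248000 / 0.73534424 = 0.9553

Final posterior: 0.9553


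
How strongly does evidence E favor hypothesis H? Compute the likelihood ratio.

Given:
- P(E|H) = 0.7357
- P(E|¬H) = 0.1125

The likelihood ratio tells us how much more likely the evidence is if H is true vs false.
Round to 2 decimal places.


Likelihood Ratio (LR) = P(E|H) / P(E|¬H)

LR = 0.7357 / 0.1125
   = 6.54

The evidence is 6.54 times more likely if H is true than if H is false.
Since LR > 1, the evidence supports H over ¬H.


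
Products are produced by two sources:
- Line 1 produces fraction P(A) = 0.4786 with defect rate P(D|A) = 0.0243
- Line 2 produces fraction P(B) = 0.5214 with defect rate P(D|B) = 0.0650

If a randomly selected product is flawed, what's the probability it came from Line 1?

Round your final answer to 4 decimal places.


Let A = from Line 1, D = flawed

Given:
- P(A) = 0.4786, P(B) = 0.5214
- P(D|A) = 0.0243, P(D|B) = 0.0650

Step 1: Find P(D)
P(D) = P(D|A)P(A) + P(D|B)P(B)
     = 0.0243 × 0.4786 + 0.0650 × 0.5214
     = 0.01162998 + 0.03389100
     = 0.04552098

Step 2: Apply Bayes' theorem
P(A|D) = P(D|A)P(A) / P(D)
       = 0.01162998 / 0.04552098
       = 0.2555


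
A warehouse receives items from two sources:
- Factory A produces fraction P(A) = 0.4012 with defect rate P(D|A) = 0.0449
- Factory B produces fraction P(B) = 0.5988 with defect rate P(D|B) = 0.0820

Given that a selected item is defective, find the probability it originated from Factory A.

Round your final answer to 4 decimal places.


Let A = from Factory A, D = defective

Given:
- P(A) = 0.4012, P(B) = 0.5988
- P(D|A) = 0.0449, P(D|B) = 0.0820

Step 1: Find P(D)
P(D) = P(D|A)P(A) + P(D|B)P(B)
     = 0.0449 × 0.4012 + 0.0820 × 0.5988
     = 0.01801388 + 0.04910160
     = 0.06711548

Step 2: Apply Bayes' theorem
P(A|D) = P(D|A)P(A) / P(D)
       = 0.01801388 / 0.06711548
       = 0.2684


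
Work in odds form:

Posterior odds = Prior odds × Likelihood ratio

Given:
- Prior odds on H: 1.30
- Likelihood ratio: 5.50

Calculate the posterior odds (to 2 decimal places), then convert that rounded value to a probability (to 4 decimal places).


Step 1: Calculate posterior odds
Posterior odds = Prior odds × LR
               = 1.30 × 5.50
               = 7.15

Step 2: Convert to probability
P(H|E) = Posterior odds / (1 + Posterior odds)
       = 7.15 / (1 + 7.15)
       = 7.15 / 8.15
       = 0.8773

The evidence increased P(H) from 0.5652 to 0.8773.


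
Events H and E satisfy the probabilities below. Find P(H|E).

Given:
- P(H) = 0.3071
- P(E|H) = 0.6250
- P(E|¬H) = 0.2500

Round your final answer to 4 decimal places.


Bayes' theorem: P(H|E) = P(E|H) × P(H) / P(E)

Step 1: Calculate P(E) using law of total probability
P(E) = P(E|H)P(H) + P(E|¬H)P(¬H)
     = 0.6250 × 0.3071 + 0.2500 × 0.6929
     = 0.19193750 + 0.17322500
     = 0.36516250

Step 2: Apply Bayes' theorem
P(H|E) = P(E|H) × P(H) / P(E)
       = 0.19193750 / 0.36516250
       = 0.5256


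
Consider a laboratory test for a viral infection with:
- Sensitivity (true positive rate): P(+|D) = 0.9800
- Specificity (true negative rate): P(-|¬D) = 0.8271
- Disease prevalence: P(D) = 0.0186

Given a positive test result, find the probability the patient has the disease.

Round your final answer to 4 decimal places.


Let D = has disease, + = positive test

Given:
- P(D) = 0.0186 (prevalence)
- P(+|D) = 0.9800 (sensitivity)
- P(-|¬D) = 0.8271 (specificity)
- P(+|¬D) = 0.1729 (false positive rate = 1 - specificity)

Step 1: Find P(+)
P(+) = P(+|D)P(D) + P(+|¬D)P(¬D)
     = 0.9800 × 0.0186 + 0.1729 × 0.9814
     = 0.01822800 + 0.16968406
     = 0.18791206

Step 2: Apply Bayes' theorem for P(D|+)
P(D|+) = P(+|D)P(D) / P(+)
       = 0.01822800 / 0.18791206
       = 0.0970


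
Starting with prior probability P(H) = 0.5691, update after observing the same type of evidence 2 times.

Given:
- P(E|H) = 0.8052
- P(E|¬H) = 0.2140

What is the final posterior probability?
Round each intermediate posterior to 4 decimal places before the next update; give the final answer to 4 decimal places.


Sequential Bayesian updating:

Initial prior: P(H) = 0.5691

Update 1:
  P(E) = 0.8052 × 0.5691 + 0.2140 × 0.4309 = 0.45823932 + 0.09221260 = 0.55045192
  P(H|E) = 0.45823932 / 0.55045192 = 0.8325

Update 2:
  P(E) = 0.8052 × 0.8325 + 0.2140 × 0.1675 = 0.67032900 + 0.03584500 = 0.70617400
  P(H|E) = 0.67032900 / 0.70617400 = 0.9492

Final posterior: 0.9492


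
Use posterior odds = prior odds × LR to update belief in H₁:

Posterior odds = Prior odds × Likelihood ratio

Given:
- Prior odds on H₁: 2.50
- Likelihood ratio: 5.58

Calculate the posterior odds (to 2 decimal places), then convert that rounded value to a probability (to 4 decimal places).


Step 1: Calculate posterior odds
Posterior odds = Prior odds × LR
               = 2.50 × 5.58
               = 13.95

Step 2: Convert to probability
P(H₁|E) = Posterior odds / (1 + Posterior odds)
       = 13.95 / (1 + 13.95)
       = 13.95 / 14.95
       = 0.9331

The evidence increased P(H₁) from 0.7143 to 0.9331.


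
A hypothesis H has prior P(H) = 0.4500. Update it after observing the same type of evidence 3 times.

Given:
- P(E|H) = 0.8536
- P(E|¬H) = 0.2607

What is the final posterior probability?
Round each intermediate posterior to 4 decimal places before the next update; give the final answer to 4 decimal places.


Sequential Bayesian updating:

Initial prior: P(H) = 0.4500

Update 1:
  P(E) = 0.8536 × 0.4500 + 0.2607 × 0.5500 = 0.38412000 + 0.14338500 = 0.52750500
  P(H|E) = 0.38412000 / 0.52750500 = 0.7282

Update 2:
  P(E) = 0.8536 × 0.7282 + 0.2607 × 0.2718 = 0.62159152 + 0.07085826 = 0.69244978
  P(H|E) = 0.62159152 / 0.69244978 = 0.8977

Update 3:
  P(E) = 0.8536 × 0.8977 + 0.2607 × 0.1023 = 0.76627672 + 0.02666961 = 0.79294633
  P(H|E) = 0.76627672 / 0.79294633 = 0.9664

Final posterior: 0.9664


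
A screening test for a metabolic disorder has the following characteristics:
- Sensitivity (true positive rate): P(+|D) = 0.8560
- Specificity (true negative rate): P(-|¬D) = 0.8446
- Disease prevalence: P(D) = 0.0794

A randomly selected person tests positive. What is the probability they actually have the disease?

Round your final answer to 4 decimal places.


Let D = has disease, + = positive test

Given:
- P(D) = 0.0794 (prevalence)
- P(+|D) = 0.8560 (sensitivity)
- P(-|¬D) = 0.8446 (specificity)
- P(+|¬D) = 0.1554 (false positive rate = 1 - specificity)

Step 1: Find P(+)
P(+) = P(+|D)P(D) + P(+|¬D)P(¬D)
     = 0.8560 × 0.0794 + 0.1554 × 0.9206
     = 0.06796640 + 0.14306124
     = 0.21102764

Step 2: Apply Bayes' theorem for P(D|+)
P(D|+) = P(+|D)P(D) / P(+)
       = 0.06796640 / 0.21102764
       = 0.3221


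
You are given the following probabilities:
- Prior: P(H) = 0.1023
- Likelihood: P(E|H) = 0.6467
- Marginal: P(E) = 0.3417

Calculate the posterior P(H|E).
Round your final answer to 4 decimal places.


Using Bayes' theorem:

P(H|E) = P(E|H) × P(H) / P(E)
       = 0.6467 × 0.1023 / 0.3417
       = 0.06615741 / 0.3417
       = 0.1936

The evidence strengthens our belief in H.
Prior: 0.1023 → Posterior: 0.1936


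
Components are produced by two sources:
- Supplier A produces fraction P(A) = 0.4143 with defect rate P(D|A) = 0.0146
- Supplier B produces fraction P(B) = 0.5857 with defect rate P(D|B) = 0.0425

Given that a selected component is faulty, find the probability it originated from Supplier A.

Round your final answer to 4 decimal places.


Let A = from Supplier A, D = faulty

Given:
- P(A) = 0.4143, P(B) = 0.5857
- P(D|A) = 0.0146, P(D|B) = 0.0425

Step 1: Find P(D)
P(D) = P(D|A)P(A) + P(D|B)P(B)
     = 0.0146 × 0.4143 + 0.0425 × 0.5857
     = 0.00604878 + 0.02489225
     = 0.03094103

Step 2: Apply Bayes' theorem
P(A|D) = P(D|A)P(A) / P(D)
       = 0.00604878 / 0.03094103
       = 0.1955


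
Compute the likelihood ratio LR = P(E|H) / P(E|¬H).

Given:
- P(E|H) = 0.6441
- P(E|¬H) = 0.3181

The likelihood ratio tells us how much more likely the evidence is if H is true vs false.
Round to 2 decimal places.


Likelihood Ratio (LR) = P(E|H) / P(E|¬H)

LR = 0.6441 / 0.3181
   = 2.02

The evidence is 2.02 times more likely if H is true than if H is false.
Since LR > 1, the evidence supports H over ¬H.


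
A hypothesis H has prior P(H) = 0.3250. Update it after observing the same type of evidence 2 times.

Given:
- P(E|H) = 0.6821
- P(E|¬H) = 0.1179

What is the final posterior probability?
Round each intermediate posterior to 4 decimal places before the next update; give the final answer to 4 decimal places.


Sequential Bayesian updating:

Initial prior: P(H) = 0.3250

Update 1:
  P(E) = 0.6821 × 0.3250 + 0.1179 × 0.6750 = 0.22168250 + 0.07958250 = 0.30126500
  P(H|E) = 0.22168250 / 0.30126500 = 0.7358

Update 2:
  P(E) = 0.6821 × 0.7358 + 0.1179 × 0.2642 = 0.50188918 + 0.03114918 = 0.53303836
  P(H|E) = 0.50188918 / 0.53303836 = 0.9416

Final posterior: 0.9416


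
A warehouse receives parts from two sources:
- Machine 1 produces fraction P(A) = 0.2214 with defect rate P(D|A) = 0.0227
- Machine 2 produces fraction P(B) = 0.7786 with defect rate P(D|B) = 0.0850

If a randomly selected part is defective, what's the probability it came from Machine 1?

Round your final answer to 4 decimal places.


Let A = from Machine 1, D = defective

Given:
- P(A) = 0.2214, P(B) = 0.7786
- P(D|A) = 0.0227, P(D|B) = 0.0850

Step 1: Find P(D)
P(D) = P(D|A)P(A) + P(D|B)P(B)
     = 0.0227 × 0.2214 + 0.0850 × 0.7786
     = 0.00502578 + 0.06618100
     = 0.07120678

Step 2: Apply Bayes' theorem
P(A|D) = P(D|A)P(A) / P(D)
       = 0.00502578 / 0.07120678
       = 0.0706


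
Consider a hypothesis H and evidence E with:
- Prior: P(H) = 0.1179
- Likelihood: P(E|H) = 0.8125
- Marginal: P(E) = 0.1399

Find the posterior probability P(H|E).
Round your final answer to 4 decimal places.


Using Bayes' theorem:

P(H|E) = P(E|H) × P(H) / P(E)
       = 0.8125 × 0.1179 / 0.1399
       = 0.09579375 / 0.1399
       = 0.6847

The evidence strengthens our belief in H.
Prior: 0.1179 → Posterior: 0.6847


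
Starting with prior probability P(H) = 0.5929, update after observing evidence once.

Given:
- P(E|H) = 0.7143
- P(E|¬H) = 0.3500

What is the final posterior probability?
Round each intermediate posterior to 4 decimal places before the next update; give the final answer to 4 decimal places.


Sequential Bayesian updating:

Initial prior: P(H) = 0.5929

Update 1:
  P(E) = 0.7143 × 0.5929 + 0.3500 × 0.4071 = 0.42350847 + 0.14248500 = 0.56599347
  P(H|E) = 0.42350847 / 0.56599347 = 0.7483

Final posterior: 0.7483


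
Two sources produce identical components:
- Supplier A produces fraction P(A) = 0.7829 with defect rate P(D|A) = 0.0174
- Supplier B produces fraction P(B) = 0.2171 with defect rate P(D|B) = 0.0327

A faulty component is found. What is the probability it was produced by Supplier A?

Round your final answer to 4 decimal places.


Let A = from Supplier A, D = faulty

Given:
- P(A) = 0.7829, P(B) = 0.2171
- P(D|A) = 0.0174, P(D|B) = 0.0327

Step 1: Find P(D)
P(D) = P(D|A)P(A) + P(D|B)P(B)
     = 0.0174 × 0.7829 + 0.0327 × 0.2171
     = 0.01362246 + 0.00709917
     = 0.02072163

Step 2: Apply Bayes' theorem
P(A|D) = P(D|A)P(A) / P(D)
       = 0.01362246 / 0.02072163
       = 0.6574


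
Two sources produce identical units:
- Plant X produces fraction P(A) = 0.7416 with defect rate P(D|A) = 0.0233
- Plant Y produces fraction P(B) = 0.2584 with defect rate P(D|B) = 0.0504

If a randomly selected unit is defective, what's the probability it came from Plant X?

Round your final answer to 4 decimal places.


Let A = from Plant X, D = defective

Given:
- P(A) = 0.7416, P(B) = 0.2584
- P(D|A) = 0.0233, P(D|B) = 0.0504

Step 1: Find P(D)
P(D) = P(D|A)P(A) + P(D|B)P(B)
     = 0.0233 × 0.7416 + 0.0504 × 0.2584
     = 0.01727928 + 0.01302336
     = 0.03030264

Step 2: Apply Bayes' theorem
P(A|D) = P(D|A)P(A) / P(D)
       = 0.01727928 / 0.03030264
       = 0.5702


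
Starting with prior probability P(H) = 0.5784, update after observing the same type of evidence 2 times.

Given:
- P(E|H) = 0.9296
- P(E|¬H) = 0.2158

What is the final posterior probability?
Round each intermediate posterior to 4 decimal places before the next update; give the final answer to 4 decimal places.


Sequential Bayesian updating:

Initial prior: P(H) = 0.5784

Update 1:
  P(E) = 0.9296 × 0.5784 + 0.2158 × 0.4216 = 0.53768064 + 0.09098128 = 0.62866192
  P(H|E) = 0.53768064 / 0.62866192 = 0.8553

Update 2:
  P(E) = 0.9296 × 0.8553 + 0.2158 × 0.1447 = 0.79508688 + 0.03122626 = 0.82631314
  P(H|E) = 0.79508688 / 0.82631314 = 0.9622

Final posterior: 0.9622


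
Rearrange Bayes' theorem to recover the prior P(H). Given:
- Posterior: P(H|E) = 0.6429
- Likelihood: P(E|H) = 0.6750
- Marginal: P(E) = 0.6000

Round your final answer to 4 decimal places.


From Bayes' theorem: P(H|E) = P(E|H) × P(H) / P(E)

Rearranging for P(H):
P(H) = P(H|E) × P(E) / P(E|H)
     = 0.6429 × 0.6000 / 0.6750
     = 0.38574000 / 0.6750
     = 0.5715


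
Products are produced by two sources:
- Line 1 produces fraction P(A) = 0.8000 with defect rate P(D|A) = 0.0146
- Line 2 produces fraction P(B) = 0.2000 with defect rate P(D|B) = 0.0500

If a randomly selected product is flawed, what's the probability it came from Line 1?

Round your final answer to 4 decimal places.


Let A = from Line 1, D = flawed

Given:
- P(A) = 0.8000, P(B) = 0.2000
- P(D|A) = 0.0146, P(D|B) = 0.0500

Step 1: Find P(D)
P(D) = P(D|A)P(A) + P(D|B)P(B)
     = 0.0146 × 0.8000 + 0.0500 × 0.2000
     = 0.01168000 + 0.01000000
     = 0.02168000

Step 2: Apply Bayes' theorem
P(A|D) = P(D|A)P(A) / P(D)
       = 0.01168000 / 0.02168000
       = 0.5387


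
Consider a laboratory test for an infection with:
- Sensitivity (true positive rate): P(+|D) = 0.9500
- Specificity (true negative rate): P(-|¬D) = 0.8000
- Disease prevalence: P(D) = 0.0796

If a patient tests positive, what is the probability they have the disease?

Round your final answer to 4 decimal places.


Let D = has disease, + = positive test

Given:
- P(D) = 0.0796 (prevalence)
- P(+|D) = 0.9500 (sensitivity)
- P(-|¬D) = 0.8000 (specificity)
- P(+|¬D) = 0.2000 (false positive rate = 1 - specificity)

Step 1: Find P(+)
P(+) = P(+|D)P(D) + P(+|¬D)P(¬D)
     = 0.9500 × 0.0796 + 0.2000 × 0.9204
     = 0.07562000 + 0.18408000
     = 0.25970000

Step 2: Apply Bayes' theorem for P(D|+)
P(D|+) = P(+|D)P(D) / P(+)
       = 0.07562000 / 0.25970000
       = 0.2912


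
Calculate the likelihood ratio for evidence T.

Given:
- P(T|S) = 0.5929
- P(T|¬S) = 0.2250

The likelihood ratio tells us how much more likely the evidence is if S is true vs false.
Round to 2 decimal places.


Likelihood Ratio (LR) = P(T|S) / P(T|¬S)

LR = 0.5929 / 0.2250
   = 2.64

The evidence is 2.64 times more likely if S is true than if S is false.
Because LR exceeds 1, T is evidence for S.


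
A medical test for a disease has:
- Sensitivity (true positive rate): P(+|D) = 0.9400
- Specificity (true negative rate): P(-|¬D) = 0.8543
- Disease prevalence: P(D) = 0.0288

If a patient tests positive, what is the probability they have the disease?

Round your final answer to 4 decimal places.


Let D = has disease, + = positive test

Given:
- P(D) = 0.0288 (prevalence)
- P(+|D) = 0.9400 (sensitivity)
- P(-|¬D) = 0.8543 (specificity)
- P(+|¬D) = 0.1457 (false positive rate = 1 - specificity)

Step 1: Find P(+)
P(+) = P(+|D)P(D) + P(+|¬D)P(¬D)
     = 0.9400 × 0.0288 + 0.1457 × 0.9712
     = 0.02707200 + 0.14150384
     = 0.16857584

Step 2: Apply Bayes' theorem for P(D|+)
P(D|+) = P(+|D)P(D) / P(+)
       = 0.02707200 / 0.16857584
       = 0.1606


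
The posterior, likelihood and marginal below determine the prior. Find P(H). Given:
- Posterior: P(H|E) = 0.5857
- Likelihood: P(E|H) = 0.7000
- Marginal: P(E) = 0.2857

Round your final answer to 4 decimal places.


From Bayes' theorem: P(H|E) = P(E|H) × P(H) / P(E)

Rearranging for P(H):
P(H) = P(H|E) × P(E) / P(E|H)
     = 0.5857 × 0.2857 / 0.7000
     = 0.16733449 / 0.7000
     = 0.2390


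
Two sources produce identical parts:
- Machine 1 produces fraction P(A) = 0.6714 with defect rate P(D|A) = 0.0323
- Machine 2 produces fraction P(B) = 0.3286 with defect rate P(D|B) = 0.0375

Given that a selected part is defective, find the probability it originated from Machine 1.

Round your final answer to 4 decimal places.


Let A = from Machine 1, D = defective

Given:
- P(A) = 0.6714, P(B) = 0.3286
- P(D|A) = 0.0323, P(D|B) = 0.0375

Step 1: Find P(D)
P(D) = P(D|A)P(A) + P(D|B)P(B)
     = 0.0323 × 0.6714 + 0.0375 × 0.3286
     = 0.02168622 + 0.01232250
     = 0.03400872

Step 2: Apply Bayes' theorem
P(A|D) = P(D|A)P(A) / P(D)
       = 0.02168622 / 0.03400872
       = 0.6377


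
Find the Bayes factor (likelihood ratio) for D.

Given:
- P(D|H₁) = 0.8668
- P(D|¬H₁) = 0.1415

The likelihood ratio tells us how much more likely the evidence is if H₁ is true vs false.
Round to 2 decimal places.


Likelihood Ratio (LR) = P(D|H₁) / P(D|¬H₁)

LR = 0.8668 / 0.1415
   = 6.13

The evidence is 6.13 times more likely if H₁ is true than if H₁ is false.
LR > 1, so observing D raises the odds in favor of H₁.


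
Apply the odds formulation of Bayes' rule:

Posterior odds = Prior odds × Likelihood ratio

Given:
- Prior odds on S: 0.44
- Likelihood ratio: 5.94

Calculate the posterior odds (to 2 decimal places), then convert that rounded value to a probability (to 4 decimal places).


Step 1: Calculate posterior odds
Posterior odds = Prior odds × LR
               = 0.44 × 5.94
               = 2.61

Step 2: Convert to probability
P(S|E) = Posterior odds / (1 + Posterior odds)
       = 2.61 / (1 + 2.61)
       = 2.61 / 3.61
       = 0.7230

The evidence increased P(S) from 0.3056 to 0.7230.
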